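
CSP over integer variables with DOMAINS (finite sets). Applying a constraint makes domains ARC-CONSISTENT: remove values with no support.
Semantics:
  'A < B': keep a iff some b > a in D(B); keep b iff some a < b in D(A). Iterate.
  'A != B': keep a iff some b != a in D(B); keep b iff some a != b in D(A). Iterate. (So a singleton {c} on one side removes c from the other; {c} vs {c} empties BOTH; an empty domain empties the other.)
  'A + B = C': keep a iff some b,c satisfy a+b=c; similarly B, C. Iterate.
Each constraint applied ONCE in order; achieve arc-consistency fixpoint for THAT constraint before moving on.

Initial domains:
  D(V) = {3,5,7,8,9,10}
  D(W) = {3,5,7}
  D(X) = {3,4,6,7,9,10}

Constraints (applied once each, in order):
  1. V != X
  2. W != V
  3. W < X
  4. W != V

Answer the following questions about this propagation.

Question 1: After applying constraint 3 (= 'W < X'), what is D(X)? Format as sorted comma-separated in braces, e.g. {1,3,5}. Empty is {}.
Answer: {4,6,7,9,10}

Derivation:
Constraint 1 (V != X) on D(V)={3,5,7,8,9,10} D(X)={3,4,6,7,9,10}: no change
Constraint 2 (W != V) on D(W)={3,5,7} D(V)={3,5,7,8,9,10}: no change
Constraint 3 (W < X) on D(W)={3,5,7} D(X)={3,4,6,7,9,10}: X {3,4,6,7,9,10}->{4,6,7,9,10}
So after constraint 3: D(X) = {4,6,7,9,10}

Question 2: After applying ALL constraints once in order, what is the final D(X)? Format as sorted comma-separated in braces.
Answer: {4,6,7,9,10}

Derivation:
Constraint 1 (V != X) on D(V)={3,5,7,8,9,10} D(X)={3,4,6,7,9,10}: no change
Constraint 2 (W != V) on D(W)={3,5,7} D(V)={3,5,7,8,9,10}: no change
Constraint 3 (W < X) on D(W)={3,5,7} D(X)={3,4,6,7,9,10}: X {3,4,6,7,9,10}->{4,6,7,9,10}
Constraint 4 (W != V) on D(W)={3,5,7} D(V)={3,5,7,8,9,10}: no change
So after all 4 constraints: D(X) = {4,6,7,9,10}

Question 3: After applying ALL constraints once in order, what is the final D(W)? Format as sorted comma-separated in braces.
Answer: {3,5,7}

Derivation:
Constraint 1 (V != X) on D(V)={3,5,7,8,9,10} D(X)={3,4,6,7,9,10}: no change
Constraint 2 (W != V) on D(W)={3,5,7} D(V)={3,5,7,8,9,10}: no change
Constraint 3 (W < X) on D(W)={3,5,7} D(X)={3,4,6,7,9,10}: X {3,4,6,7,9,10}->{4,6,7,9,10}
Constraint 4 (W != V) on D(W)={3,5,7} D(V)={3,5,7,8,9,10}: no change
So after all 4 constraints: D(W) = {3,5,7}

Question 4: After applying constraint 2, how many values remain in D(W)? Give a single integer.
Constraint 1 (V != X) on D(V)={3,5,7,8,9,10} D(X)={3,4,6,7,9,10}: no change
Constraint 2 (W != V) on D(W)={3,5,7} D(V)={3,5,7,8,9,10}: no change
So after constraint 2: D(W)={3,5,7}, size = 3

Answer: 3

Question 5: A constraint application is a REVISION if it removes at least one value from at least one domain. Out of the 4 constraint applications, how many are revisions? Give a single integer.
Answer: 1

Derivation:
Constraint 1 (V != X) on D(V)={3,5,7,8,9,10} D(X)={3,4,6,7,9,10}: no change => not a revision
Constraint 2 (W != V) on D(W)={3,5,7} D(V)={3,5,7,8,9,10}: no change => not a revision
Constraint 3 (W < X) on D(W)={3,5,7} D(X)={3,4,6,7,9,10}: X {3,4,6,7,9,10}->{4,6,7,9,10} => REVISION
Constraint 4 (W != V) on D(W)={3,5,7} D(V)={3,5,7,8,9,10}: no change => not a revision
Total revisions = 1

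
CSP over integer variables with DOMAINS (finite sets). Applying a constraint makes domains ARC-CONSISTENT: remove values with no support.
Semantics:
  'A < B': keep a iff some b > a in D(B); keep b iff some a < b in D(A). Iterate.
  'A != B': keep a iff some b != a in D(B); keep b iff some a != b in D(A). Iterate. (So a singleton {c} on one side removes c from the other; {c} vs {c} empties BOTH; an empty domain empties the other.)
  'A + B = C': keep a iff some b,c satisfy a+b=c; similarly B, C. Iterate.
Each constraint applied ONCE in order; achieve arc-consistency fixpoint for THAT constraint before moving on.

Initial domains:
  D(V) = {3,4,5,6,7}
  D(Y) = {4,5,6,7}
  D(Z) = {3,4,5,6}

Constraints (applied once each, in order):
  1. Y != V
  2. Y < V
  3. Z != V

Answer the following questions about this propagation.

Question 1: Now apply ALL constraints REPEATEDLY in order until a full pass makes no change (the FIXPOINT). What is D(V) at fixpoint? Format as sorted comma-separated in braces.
Answer: {5,6,7}

Derivation:
pass 0 (initial): D(V)={3,4,5,6,7}
pass 1: V {3,4,5,6,7}->{5,6,7}; Y {4,5,6,7}->{4,5,6}
pass 2: no change
Fixpoint after 2 passes: D(V) = {5,6,7}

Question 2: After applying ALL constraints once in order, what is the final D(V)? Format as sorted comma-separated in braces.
Answer: {5,6,7}

Derivation:
Constraint 1 (Y != V) on D(Y)={4,5,6,7} D(V)={3,4,5,6,7}: no change
Constraint 2 (Y < V) on D(Y)={4,5,6,7} D(V)={3,4,5,6,7}: Y {4,5,6,7}->{4,5,6}; V {3,4,5,6,7}->{5,6,7}
Constraint 3 (Z != V) on D(Z)={3,4,5,6} D(V)={5,6,7}: no change
So after all 3 constraints: D(V) = {5,6,7}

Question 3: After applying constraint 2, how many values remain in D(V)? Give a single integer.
Answer: 3

Derivation:
Constraint 1 (Y != V) on D(Y)={4,5,6,7} D(V)={3,4,5,6,7}: no change
Constraint 2 (Y < V) on D(Y)={4,5,6,7} D(V)={3,4,5,6,7}: Y {4,5,6,7}->{4,5,6}; V {3,4,5,6,7}->{5,6,7}
So after constraint 2: D(V)={5,6,7}, size = 3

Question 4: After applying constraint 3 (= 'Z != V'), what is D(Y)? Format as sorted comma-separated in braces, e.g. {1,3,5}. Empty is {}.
Constraint 1 (Y != V) on D(Y)={4,5,6,7} D(V)={3,4,5,6,7}: no change
Constraint 2 (Y < V) on D(Y)={4,5,6,7} D(V)={3,4,5,6,7}: Y {4,5,6,7}->{4,5,6}; V {3,4,5,6,7}->{5,6,7}
Constraint 3 (Z != V) on D(Z)={3,4,5,6} D(V)={5,6,7}: no change
So after constraint 3: D(Y) = {4,5,6}

Answer: {4,5,6}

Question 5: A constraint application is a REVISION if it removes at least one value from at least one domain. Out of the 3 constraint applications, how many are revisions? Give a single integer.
Answer: 1

Derivation:
Constraint 1 (Y != V) on D(Y)={4,5,6,7} D(V)={3,4,5,6,7}: no change => not a revision
Constraint 2 (Y < V) on D(Y)={4,5,6,7} D(V)={3,4,5,6,7}: Y {4,5,6,7}->{4,5,6}; V {3,4,5,6,7}->{5,6,7} => REVISION
Constraint 3 (Z != V) on D(Z)={3,4,5,6} D(V)={5,6,7}: no change => not a revision
Total revisions = 1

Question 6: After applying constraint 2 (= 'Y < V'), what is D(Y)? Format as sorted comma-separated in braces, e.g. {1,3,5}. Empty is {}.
Constraint 1 (Y != V) on D(Y)={4,5,6,7} D(V)={3,4,5,6,7}: no change
Constraint 2 (Y < V) on D(Y)={4,5,6,7} D(V)={3,4,5,6,7}: Y {4,5,6,7}->{4,5,6}; V {3,4,5,6,7}->{5,6,7}
So after constraint 2: D(Y) = {4,5,6}

Answer: {4,5,6}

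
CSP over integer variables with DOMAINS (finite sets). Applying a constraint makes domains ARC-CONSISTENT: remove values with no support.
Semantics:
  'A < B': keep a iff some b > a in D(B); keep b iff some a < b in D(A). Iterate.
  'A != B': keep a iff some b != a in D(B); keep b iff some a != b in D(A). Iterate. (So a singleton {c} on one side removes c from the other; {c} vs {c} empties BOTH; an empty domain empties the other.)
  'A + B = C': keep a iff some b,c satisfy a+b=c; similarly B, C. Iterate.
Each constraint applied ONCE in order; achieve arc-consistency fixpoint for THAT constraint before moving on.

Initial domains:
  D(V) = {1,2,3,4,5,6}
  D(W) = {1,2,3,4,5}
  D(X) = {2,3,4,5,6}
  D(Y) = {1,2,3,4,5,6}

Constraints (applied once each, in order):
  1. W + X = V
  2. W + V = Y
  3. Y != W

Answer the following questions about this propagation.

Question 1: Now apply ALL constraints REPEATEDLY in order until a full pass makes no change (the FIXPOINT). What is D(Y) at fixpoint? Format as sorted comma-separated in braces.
Answer: {4,5,6}

Derivation:
pass 0 (initial): D(Y)={1,2,3,4,5,6}
pass 1: V {1,2,3,4,5,6}->{3,4,5}; W {1,2,3,4,5}->{1,2,3}; X {2,3,4,5,6}->{2,3,4,5}; Y {1,2,3,4,5,6}->{4,5,6}
pass 2: X {2,3,4,5}->{2,3,4}
pass 3: no change
Fixpoint after 3 passes: D(Y) = {4,5,6}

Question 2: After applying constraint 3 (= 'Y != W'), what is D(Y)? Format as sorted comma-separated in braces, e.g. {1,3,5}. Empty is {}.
Answer: {4,5,6}

Derivation:
Constraint 1 (W + X = V) on D(W)={1,2,3,4,5} D(X)={2,3,4,5,6} D(V)={1,2,3,4,5,6}: W {1,2,3,4,5}->{1,2,3,4}; X {2,3,4,5,6}->{2,3,4,5}; V {1,2,3,4,5,6}->{3,4,5,6}
Constraint 2 (W + V = Y) on D(W)={1,2,3,4} D(V)={3,4,5,6} D(Y)={1,2,3,4,5,6}: W {1,2,3,4}->{1,2,3}; V {3,4,5,6}->{3,4,5}; Y {1,2,3,4,5,6}->{4,5,6}
Constraint 3 (Y != W) on D(Y)={4,5,6} D(W)={1,2,3}: no change
So after constraint 3: D(Y) = {4,5,6}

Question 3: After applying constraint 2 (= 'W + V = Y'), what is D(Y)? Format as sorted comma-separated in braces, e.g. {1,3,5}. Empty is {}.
Answer: {4,5,6}

Derivation:
Constraint 1 (W + X = V) on D(W)={1,2,3,4,5} D(X)={2,3,4,5,6} D(V)={1,2,3,4,5,6}: W {1,2,3,4,5}->{1,2,3,4}; X {2,3,4,5,6}->{2,3,4,5}; V {1,2,3,4,5,6}->{3,4,5,6}
Constraint 2 (W + V = Y) on D(W)={1,2,3,4} D(V)={3,4,5,6} D(Y)={1,2,3,4,5,6}: W {1,2,3,4}->{1,2,3}; V {3,4,5,6}->{3,4,5}; Y {1,2,3,4,5,6}->{4,5,6}
So after constraint 2: D(Y) = {4,5,6}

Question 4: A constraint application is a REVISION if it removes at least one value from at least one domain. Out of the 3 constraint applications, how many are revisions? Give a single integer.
Answer: 2

Derivation:
Constraint 1 (W + X = V) on D(W)={1,2,3,4,5} D(X)={2,3,4,5,6} D(V)={1,2,3,4,5,6}: W {1,2,3,4,5}->{1,2,3,4}; X {2,3,4,5,6}->{2,3,4,5}; V {1,2,3,4,5,6}->{3,4,5,6} => REVISION
Constraint 2 (W + V = Y) on D(W)={1,2,3,4} D(V)={3,4,5,6} D(Y)={1,2,3,4,5,6}: W {1,2,3,4}->{1,2,3}; V {3,4,5,6}->{3,4,5}; Y {1,2,3,4,5,6}->{4,5,6} => REVISION
Constraint 3 (Y != W) on D(Y)={4,5,6} D(W)={1,2,3}: no change => not a revision
Total revisions = 2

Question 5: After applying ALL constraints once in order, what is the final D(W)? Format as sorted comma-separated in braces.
Constraint 1 (W + X = V) on D(W)={1,2,3,4,5} D(X)={2,3,4,5,6} D(V)={1,2,3,4,5,6}: W {1,2,3,4,5}->{1,2,3,4}; X {2,3,4,5,6}->{2,3,4,5}; V {1,2,3,4,5,6}->{3,4,5,6}
Constraint 2 (W + V = Y) on D(W)={1,2,3,4} D(V)={3,4,5,6} D(Y)={1,2,3,4,5,6}: W {1,2,3,4}->{1,2,3}; V {3,4,5,6}->{3,4,5}; Y {1,2,3,4,5,6}->{4,5,6}
Constraint 3 (Y != W) on D(Y)={4,5,6} D(W)={1,2,3}: no change
So after all 3 constraints: D(W) = {1,2,3}

Answer: {1,2,3}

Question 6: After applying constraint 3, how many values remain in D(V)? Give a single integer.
Constraint 1 (W + X = V) on D(W)={1,2,3,4,5} D(X)={2,3,4,5,6} D(V)={1,2,3,4,5,6}: W {1,2,3,4,5}->{1,2,3,4}; X {2,3,4,5,6}->{2,3,4,5}; V {1,2,3,4,5,6}->{3,4,5,6}
Constraint 2 (W + V = Y) on D(W)={1,2,3,4} D(V)={3,4,5,6} D(Y)={1,2,3,4,5,6}: W {1,2,3,4}->{1,2,3}; V {3,4,5,6}->{3,4,5}; Y {1,2,3,4,5,6}->{4,5,6}
Constraint 3 (Y != W) on D(Y)={4,5,6} D(W)={1,2,3}: no change
So after constraint 3: D(V)={3,4,5}, size = 3

Answer: 3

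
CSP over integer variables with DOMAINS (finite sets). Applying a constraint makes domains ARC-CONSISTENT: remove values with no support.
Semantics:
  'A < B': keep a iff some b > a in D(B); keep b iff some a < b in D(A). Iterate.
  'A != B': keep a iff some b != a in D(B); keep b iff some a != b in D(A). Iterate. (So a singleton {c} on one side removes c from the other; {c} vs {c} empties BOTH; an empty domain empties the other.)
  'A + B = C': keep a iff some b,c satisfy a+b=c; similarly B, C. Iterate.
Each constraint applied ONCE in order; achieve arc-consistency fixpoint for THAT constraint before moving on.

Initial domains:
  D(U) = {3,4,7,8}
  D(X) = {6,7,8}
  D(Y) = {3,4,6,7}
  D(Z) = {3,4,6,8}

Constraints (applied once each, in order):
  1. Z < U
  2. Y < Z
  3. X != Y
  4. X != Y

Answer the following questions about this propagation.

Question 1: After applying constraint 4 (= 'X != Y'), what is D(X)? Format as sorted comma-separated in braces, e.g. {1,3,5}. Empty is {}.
Answer: {6,7,8}

Derivation:
Constraint 1 (Z < U) on D(Z)={3,4,6,8} D(U)={3,4,7,8}: Z {3,4,6,8}->{3,4,6}; U {3,4,7,8}->{4,7,8}
Constraint 2 (Y < Z) on D(Y)={3,4,6,7} D(Z)={3,4,6}: Y {3,4,6,7}->{3,4}; Z {3,4,6}->{4,6}
Constraint 3 (X != Y) on D(X)={6,7,8} D(Y)={3,4}: no change
Constraint 4 (X != Y) on D(X)={6,7,8} D(Y)={3,4}: no change
So after constraint 4: D(X) = {6,7,8}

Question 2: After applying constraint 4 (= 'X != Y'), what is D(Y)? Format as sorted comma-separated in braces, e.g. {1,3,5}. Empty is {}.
Answer: {3,4}

Derivation:
Constraint 1 (Z < U) on D(Z)={3,4,6,8} D(U)={3,4,7,8}: Z {3,4,6,8}->{3,4,6}; U {3,4,7,8}->{4,7,8}
Constraint 2 (Y < Z) on D(Y)={3,4,6,7} D(Z)={3,4,6}: Y {3,4,6,7}->{3,4}; Z {3,4,6}->{4,6}
Constraint 3 (X != Y) on D(X)={6,7,8} D(Y)={3,4}: no change
Constraint 4 (X != Y) on D(X)={6,7,8} D(Y)={3,4}: no change
So after constraint 4: D(Y) = {3,4}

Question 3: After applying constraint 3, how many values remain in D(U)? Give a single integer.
Constraint 1 (Z < U) on D(Z)={3,4,6,8} D(U)={3,4,7,8}: Z {3,4,6,8}->{3,4,6}; U {3,4,7,8}->{4,7,8}
Constraint 2 (Y < Z) on D(Y)={3,4,6,7} D(Z)={3,4,6}: Y {3,4,6,7}->{3,4}; Z {3,4,6}->{4,6}
Constraint 3 (X != Y) on D(X)={6,7,8} D(Y)={3,4}: no change
So after constraint 3: D(U)={4,7,8}, size = 3

Answer: 3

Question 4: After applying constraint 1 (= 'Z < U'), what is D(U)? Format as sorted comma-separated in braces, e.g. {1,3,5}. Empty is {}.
Answer: {4,7,8}

Derivation:
Constraint 1 (Z < U) on D(Z)={3,4,6,8} D(U)={3,4,7,8}: Z {3,4,6,8}->{3,4,6}; U {3,4,7,8}->{4,7,8}
So after constraint 1: D(U) = {4,7,8}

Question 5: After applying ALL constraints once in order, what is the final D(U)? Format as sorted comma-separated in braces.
Constraint 1 (Z < U) on D(Z)={3,4,6,8} D(U)={3,4,7,8}: Z {3,4,6,8}->{3,4,6}; U {3,4,7,8}->{4,7,8}
Constraint 2 (Y < Z) on D(Y)={3,4,6,7} D(Z)={3,4,6}: Y {3,4,6,7}->{3,4}; Z {3,4,6}->{4,6}
Constraint 3 (X != Y) on D(X)={6,7,8} D(Y)={3,4}: no change
Constraint 4 (X != Y) on D(X)={6,7,8} D(Y)={3,4}: no change
So after all 4 constraints: D(U) = {4,7,8}

Answer: {4,7,8}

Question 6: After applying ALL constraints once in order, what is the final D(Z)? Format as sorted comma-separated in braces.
Answer: {4,6}

Derivation:
Constraint 1 (Z < U) on D(Z)={3,4,6,8} D(U)={3,4,7,8}: Z {3,4,6,8}->{3,4,6}; U {3,4,7,8}->{4,7,8}
Constraint 2 (Y < Z) on D(Y)={3,4,6,7} D(Z)={3,4,6}: Y {3,4,6,7}->{3,4}; Z {3,4,6}->{4,6}
Constraint 3 (X != Y) on D(X)={6,7,8} D(Y)={3,4}: no change
Constraint 4 (X != Y) on D(X)={6,7,8} D(Y)={3,4}: no change
So after all 4 constraints: D(Z) = {4,6}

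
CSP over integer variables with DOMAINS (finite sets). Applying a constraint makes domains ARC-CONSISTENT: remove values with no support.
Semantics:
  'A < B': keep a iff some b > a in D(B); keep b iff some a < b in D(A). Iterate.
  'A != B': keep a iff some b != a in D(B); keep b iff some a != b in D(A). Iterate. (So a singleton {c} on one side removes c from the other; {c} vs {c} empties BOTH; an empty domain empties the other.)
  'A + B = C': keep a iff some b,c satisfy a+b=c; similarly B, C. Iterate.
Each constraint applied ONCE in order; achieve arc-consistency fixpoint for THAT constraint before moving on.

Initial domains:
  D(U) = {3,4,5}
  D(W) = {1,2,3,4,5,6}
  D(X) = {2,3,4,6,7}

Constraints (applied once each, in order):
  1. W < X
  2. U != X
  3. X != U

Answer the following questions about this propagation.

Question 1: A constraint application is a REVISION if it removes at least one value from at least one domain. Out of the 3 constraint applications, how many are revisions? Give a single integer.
Answer: 0

Derivation:
Constraint 1 (W < X) on D(W)={1,2,3,4,5,6} D(X)={2,3,4,6,7}: no change => not a revision
Constraint 2 (U != X) on D(U)={3,4,5} D(X)={2,3,4,6,7}: no change => not a revision
Constraint 3 (X != U) on D(X)={2,3,4,6,7} D(U)={3,4,5}: no change => not a revision
Total revisions = 0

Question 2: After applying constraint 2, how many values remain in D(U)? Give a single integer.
Answer: 3

Derivation:
Constraint 1 (W < X) on D(W)={1,2,3,4,5,6} D(X)={2,3,4,6,7}: no change
Constraint 2 (U != X) on D(U)={3,4,5} D(X)={2,3,4,6,7}: no change
So after constraint 2: D(U)={3,4,5}, size = 3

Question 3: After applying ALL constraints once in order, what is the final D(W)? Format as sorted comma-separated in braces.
Constraint 1 (W < X) on D(W)={1,2,3,4,5,6} D(X)={2,3,4,6,7}: no change
Constraint 2 (U != X) on D(U)={3,4,5} D(X)={2,3,4,6,7}: no change
Constraint 3 (X != U) on D(X)={2,3,4,6,7} D(U)={3,4,5}: no change
So after all 3 constraints: D(W) = {1,2,3,4,5,6}

Answer: {1,2,3,4,5,6}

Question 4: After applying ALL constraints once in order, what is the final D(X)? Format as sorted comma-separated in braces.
Constraint 1 (W < X) on D(W)={1,2,3,4,5,6} D(X)={2,3,4,6,7}: no change
Constraint 2 (U != X) on D(U)={3,4,5} D(X)={2,3,4,6,7}: no change
Constraint 3 (X != U) on D(X)={2,3,4,6,7} D(U)={3,4,5}: no change
So after all 3 constraints: D(X) = {2,3,4,6,7}

Answer: {2,3,4,6,7}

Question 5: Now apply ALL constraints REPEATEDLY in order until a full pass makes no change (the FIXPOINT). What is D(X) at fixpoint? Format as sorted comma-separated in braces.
pass 0 (initial): D(X)={2,3,4,6,7}
pass 1: no change
Fixpoint after 1 passes: D(X) = {2,3,4,6,7}

Answer: {2,3,4,6,7}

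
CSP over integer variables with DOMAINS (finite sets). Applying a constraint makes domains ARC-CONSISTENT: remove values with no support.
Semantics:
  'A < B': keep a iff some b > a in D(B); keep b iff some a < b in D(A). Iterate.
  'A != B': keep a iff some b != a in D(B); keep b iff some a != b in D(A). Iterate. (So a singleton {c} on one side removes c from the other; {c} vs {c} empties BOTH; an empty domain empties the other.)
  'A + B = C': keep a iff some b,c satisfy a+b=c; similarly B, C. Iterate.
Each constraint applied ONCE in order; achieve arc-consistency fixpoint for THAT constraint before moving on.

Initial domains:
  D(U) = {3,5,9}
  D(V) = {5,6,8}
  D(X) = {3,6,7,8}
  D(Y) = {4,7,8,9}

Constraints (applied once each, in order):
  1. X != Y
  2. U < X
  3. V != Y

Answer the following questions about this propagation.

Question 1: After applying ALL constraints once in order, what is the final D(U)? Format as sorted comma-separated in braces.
Answer: {3,5}

Derivation:
Constraint 1 (X != Y) on D(X)={3,6,7,8} D(Y)={4,7,8,9}: no change
Constraint 2 (U < X) on D(U)={3,5,9} D(X)={3,6,7,8}: U {3,5,9}->{3,5}; X {3,6,7,8}->{6,7,8}
Constraint 3 (V != Y) on D(V)={5,6,8} D(Y)={4,7,8,9}: no change
So after all 3 constraints: D(U) = {3,5}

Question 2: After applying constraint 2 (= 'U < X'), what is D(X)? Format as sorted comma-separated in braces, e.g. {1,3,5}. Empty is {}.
Answer: {6,7,8}

Derivation:
Constraint 1 (X != Y) on D(X)={3,6,7,8} D(Y)={4,7,8,9}: no change
Constraint 2 (U < X) on D(U)={3,5,9} D(X)={3,6,7,8}: U {3,5,9}->{3,5}; X {3,6,7,8}->{6,7,8}
So after constraint 2: D(X) = {6,7,8}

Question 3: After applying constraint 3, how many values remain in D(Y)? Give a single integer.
Answer: 4

Derivation:
Constraint 1 (X != Y) on D(X)={3,6,7,8} D(Y)={4,7,8,9}: no change
Constraint 2 (U < X) on D(U)={3,5,9} D(X)={3,6,7,8}: U {3,5,9}->{3,5}; X {3,6,7,8}->{6,7,8}
Constraint 3 (V != Y) on D(V)={5,6,8} D(Y)={4,7,8,9}: no change
So after constraint 3: D(Y)={4,7,8,9}, size = 4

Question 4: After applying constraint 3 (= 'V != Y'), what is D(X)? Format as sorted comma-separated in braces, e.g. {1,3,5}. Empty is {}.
Constraint 1 (X != Y) on D(X)={3,6,7,8} D(Y)={4,7,8,9}: no change
Constraint 2 (U < X) on D(U)={3,5,9} D(X)={3,6,7,8}: U {3,5,9}->{3,5}; X {3,6,7,8}->{6,7,8}
Constraint 3 (V != Y) on D(V)={5,6,8} D(Y)={4,7,8,9}: no change
So after constraint 3: D(X) = {6,7,8}

Answer: {6,7,8}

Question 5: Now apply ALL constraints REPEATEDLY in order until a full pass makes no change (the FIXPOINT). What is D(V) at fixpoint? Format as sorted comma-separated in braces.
Answer: {5,6,8}

Derivation:
pass 0 (initial): D(V)={5,6,8}
pass 1: U {3,5,9}->{3,5}; X {3,6,7,8}->{6,7,8}
pass 2: no change
Fixpoint after 2 passes: D(V) = {5,6,8}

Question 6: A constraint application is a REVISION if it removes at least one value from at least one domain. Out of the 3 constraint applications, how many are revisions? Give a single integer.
Answer: 1

Derivation:
Constraint 1 (X != Y) on D(X)={3,6,7,8} D(Y)={4,7,8,9}: no change => not a revision
Constraint 2 (U < X) on D(U)={3,5,9} D(X)={3,6,7,8}: U {3,5,9}->{3,5}; X {3,6,7,8}->{6,7,8} => REVISION
Constraint 3 (V != Y) on D(V)={5,6,8} D(Y)={4,7,8,9}: no change => not a revision
Total revisions = 1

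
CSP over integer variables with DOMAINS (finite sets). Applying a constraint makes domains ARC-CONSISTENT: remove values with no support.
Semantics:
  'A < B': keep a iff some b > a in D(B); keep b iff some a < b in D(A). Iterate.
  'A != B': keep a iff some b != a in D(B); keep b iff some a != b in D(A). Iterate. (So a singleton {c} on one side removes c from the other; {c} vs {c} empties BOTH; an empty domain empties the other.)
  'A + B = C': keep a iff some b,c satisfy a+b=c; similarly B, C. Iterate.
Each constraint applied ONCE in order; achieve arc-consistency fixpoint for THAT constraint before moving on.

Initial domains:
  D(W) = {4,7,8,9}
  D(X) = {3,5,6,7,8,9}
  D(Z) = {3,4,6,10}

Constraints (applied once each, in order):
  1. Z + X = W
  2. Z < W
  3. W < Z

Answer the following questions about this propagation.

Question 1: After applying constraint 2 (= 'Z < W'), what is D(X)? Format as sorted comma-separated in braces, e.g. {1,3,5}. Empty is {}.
Constraint 1 (Z + X = W) on D(Z)={3,4,6,10} D(X)={3,5,6,7,8,9} D(W)={4,7,8,9}: Z {3,4,6,10}->{3,4,6}; X {3,5,6,7,8,9}->{3,5,6}; W {4,7,8,9}->{7,8,9}
Constraint 2 (Z < W) on D(Z)={3,4,6} D(W)={7,8,9}: no change
So after constraint 2: D(X) = {3,5,6}

Answer: {3,5,6}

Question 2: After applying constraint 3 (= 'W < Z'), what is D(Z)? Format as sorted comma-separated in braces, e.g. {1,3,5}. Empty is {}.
Answer: {}

Derivation:
Constraint 1 (Z + X = W) on D(Z)={3,4,6,10} D(X)={3,5,6,7,8,9} D(W)={4,7,8,9}: Z {3,4,6,10}->{3,4,6}; X {3,5,6,7,8,9}->{3,5,6}; W {4,7,8,9}->{7,8,9}
Constraint 2 (Z < W) on D(Z)={3,4,6} D(W)={7,8,9}: no change
Constraint 3 (W < Z) on D(W)={7,8,9} D(Z)={3,4,6}: W {7,8,9}->{}; Z {3,4,6}->{}
So after constraint 3: D(Z) = {}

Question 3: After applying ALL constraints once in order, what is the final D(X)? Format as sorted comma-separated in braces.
Constraint 1 (Z + X = W) on D(Z)={3,4,6,10} D(X)={3,5,6,7,8,9} D(W)={4,7,8,9}: Z {3,4,6,10}->{3,4,6}; X {3,5,6,7,8,9}->{3,5,6}; W {4,7,8,9}->{7,8,9}
Constraint 2 (Z < W) on D(Z)={3,4,6} D(W)={7,8,9}: no change
Constraint 3 (W < Z) on D(W)={7,8,9} D(Z)={3,4,6}: W {7,8,9}->{}; Z {3,4,6}->{}
So after all 3 constraints: D(X) = {3,5,6}

Answer: {3,5,6}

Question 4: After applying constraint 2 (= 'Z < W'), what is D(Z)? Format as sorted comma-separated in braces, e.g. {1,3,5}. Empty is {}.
Constraint 1 (Z + X = W) on D(Z)={3,4,6,10} D(X)={3,5,6,7,8,9} D(W)={4,7,8,9}: Z {3,4,6,10}->{3,4,6}; X {3,5,6,7,8,9}->{3,5,6}; W {4,7,8,9}->{7,8,9}
Constraint 2 (Z < W) on D(Z)={3,4,6} D(W)={7,8,9}: no change
So after constraint 2: D(Z) = {3,4,6}

Answer: {3,4,6}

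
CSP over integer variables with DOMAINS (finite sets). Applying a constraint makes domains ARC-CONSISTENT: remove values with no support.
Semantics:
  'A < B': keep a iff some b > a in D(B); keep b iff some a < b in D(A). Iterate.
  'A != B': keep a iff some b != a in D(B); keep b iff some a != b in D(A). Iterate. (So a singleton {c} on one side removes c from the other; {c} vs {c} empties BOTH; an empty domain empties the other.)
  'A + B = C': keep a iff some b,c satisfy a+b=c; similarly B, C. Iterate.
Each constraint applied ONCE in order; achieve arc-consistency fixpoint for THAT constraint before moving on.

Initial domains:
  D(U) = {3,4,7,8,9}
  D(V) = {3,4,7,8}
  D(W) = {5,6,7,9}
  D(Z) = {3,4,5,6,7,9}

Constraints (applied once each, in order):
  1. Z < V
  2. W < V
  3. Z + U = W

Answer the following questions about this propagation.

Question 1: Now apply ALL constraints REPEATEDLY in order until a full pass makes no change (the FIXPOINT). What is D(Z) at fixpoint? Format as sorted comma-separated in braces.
pass 0 (initial): D(Z)={3,4,5,6,7,9}
pass 1: U {3,4,7,8,9}->{3,4}; V {3,4,7,8}->{7,8}; W {5,6,7,9}->{6,7}; Z {3,4,5,6,7,9}->{3,4}
pass 2: no change
Fixpoint after 2 passes: D(Z) = {3,4}

Answer: {3,4}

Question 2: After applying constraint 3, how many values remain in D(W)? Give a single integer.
Constraint 1 (Z < V) on D(Z)={3,4,5,6,7,9} D(V)={3,4,7,8}: Z {3,4,5,6,7,9}->{3,4,5,6,7}; V {3,4,7,8}->{4,7,8}
Constraint 2 (W < V) on D(W)={5,6,7,9} D(V)={4,7,8}: W {5,6,7,9}->{5,6,7}; V {4,7,8}->{7,8}
Constraint 3 (Z + U = W) on D(Z)={3,4,5,6,7} D(U)={3,4,7,8,9} D(W)={5,6,7}: Z {3,4,5,6,7}->{3,4}; U {3,4,7,8,9}->{3,4}; W {5,6,7}->{6,7}
So after constraint 3: D(W)={6,7}, size = 2

Answer: 2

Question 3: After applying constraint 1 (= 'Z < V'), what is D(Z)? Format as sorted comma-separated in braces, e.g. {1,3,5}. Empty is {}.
Constraint 1 (Z < V) on D(Z)={3,4,5,6,7,9} D(V)={3,4,7,8}: Z {3,4,5,6,7,9}->{3,4,5,6,7}; V {3,4,7,8}->{4,7,8}
So after constraint 1: D(Z) = {3,4,5,6,7}

Answer: {3,4,5,6,7}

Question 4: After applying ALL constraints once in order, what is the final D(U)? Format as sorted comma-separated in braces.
Constraint 1 (Z < V) on D(Z)={3,4,5,6,7,9} D(V)={3,4,7,8}: Z {3,4,5,6,7,9}->{3,4,5,6,7}; V {3,4,7,8}->{4,7,8}
Constraint 2 (W < V) on D(W)={5,6,7,9} D(V)={4,7,8}: W {5,6,7,9}->{5,6,7}; V {4,7,8}->{7,8}
Constraint 3 (Z + U = W) on D(Z)={3,4,5,6,7} D(U)={3,4,7,8,9} D(W)={5,6,7}: Z {3,4,5,6,7}->{3,4}; U {3,4,7,8,9}->{3,4}; W {5,6,7}->{6,7}
So after all 3 constraints: D(U) = {3,4}

Answer: {3,4}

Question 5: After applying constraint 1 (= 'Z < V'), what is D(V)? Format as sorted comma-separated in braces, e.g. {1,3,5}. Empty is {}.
Constraint 1 (Z < V) on D(Z)={3,4,5,6,7,9} D(V)={3,4,7,8}: Z {3,4,5,6,7,9}->{3,4,5,6,7}; V {3,4,7,8}->{4,7,8}
So after constraint 1: D(V) = {4,7,8}

Answer: {4,7,8}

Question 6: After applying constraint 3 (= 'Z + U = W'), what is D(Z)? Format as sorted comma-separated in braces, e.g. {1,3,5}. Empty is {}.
Constraint 1 (Z < V) on D(Z)={3,4,5,6,7,9} D(V)={3,4,7,8}: Z {3,4,5,6,7,9}->{3,4,5,6,7}; V {3,4,7,8}->{4,7,8}
Constraint 2 (W < V) on D(W)={5,6,7,9} D(V)={4,7,8}: W {5,6,7,9}->{5,6,7}; V {4,7,8}->{7,8}
Constraint 3 (Z + U = W) on D(Z)={3,4,5,6,7} D(U)={3,4,7,8,9} D(W)={5,6,7}: Z {3,4,5,6,7}->{3,4}; U {3,4,7,8,9}->{3,4}; W {5,6,7}->{6,7}
So after constraint 3: D(Z) = {3,4}

Answer: {3,4}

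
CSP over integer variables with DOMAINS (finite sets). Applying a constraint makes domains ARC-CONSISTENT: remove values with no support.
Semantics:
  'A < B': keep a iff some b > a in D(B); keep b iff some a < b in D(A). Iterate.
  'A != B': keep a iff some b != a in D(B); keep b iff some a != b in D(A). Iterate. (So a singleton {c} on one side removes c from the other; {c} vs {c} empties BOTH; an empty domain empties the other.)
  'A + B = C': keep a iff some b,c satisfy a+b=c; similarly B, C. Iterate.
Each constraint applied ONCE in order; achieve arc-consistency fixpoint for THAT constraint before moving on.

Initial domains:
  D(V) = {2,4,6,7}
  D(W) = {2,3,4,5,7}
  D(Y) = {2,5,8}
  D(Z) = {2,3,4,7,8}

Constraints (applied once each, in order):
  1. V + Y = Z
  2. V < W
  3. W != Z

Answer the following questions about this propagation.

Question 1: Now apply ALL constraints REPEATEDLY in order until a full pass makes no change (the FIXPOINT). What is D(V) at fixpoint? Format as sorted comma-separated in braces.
pass 0 (initial): D(V)={2,4,6,7}
pass 1: V {2,4,6,7}->{2,6}; W {2,3,4,5,7}->{3,4,5,7}; Y {2,5,8}->{2,5}; Z {2,3,4,7,8}->{4,7,8}
pass 2: no change
Fixpoint after 2 passes: D(V) = {2,6}

Answer: {2,6}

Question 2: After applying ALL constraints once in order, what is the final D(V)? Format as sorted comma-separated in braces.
Answer: {2,6}

Derivation:
Constraint 1 (V + Y = Z) on D(V)={2,4,6,7} D(Y)={2,5,8} D(Z)={2,3,4,7,8}: V {2,4,6,7}->{2,6}; Y {2,5,8}->{2,5}; Z {2,3,4,7,8}->{4,7,8}
Constraint 2 (V < W) on D(V)={2,6} D(W)={2,3,4,5,7}: W {2,3,4,5,7}->{3,4,5,7}
Constraint 3 (W != Z) on D(W)={3,4,5,7} D(Z)={4,7,8}: no change
So after all 3 constraints: D(V) = {2,6}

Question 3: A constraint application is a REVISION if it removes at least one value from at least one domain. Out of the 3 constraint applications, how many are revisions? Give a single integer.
Constraint 1 (V + Y = Z) on D(V)={2,4,6,7} D(Y)={2,5,8} D(Z)={2,3,4,7,8}: V {2,4,6,7}->{2,6}; Y {2,5,8}->{2,5}; Z {2,3,4,7,8}->{4,7,8} => REVISION
Constraint 2 (V < W) on D(V)={2,6} D(W)={2,3,4,5,7}: W {2,3,4,5,7}->{3,4,5,7} => REVISION
Constraint 3 (W != Z) on D(W)={3,4,5,7} D(Z)={4,7,8}: no change => not a revision
Total revisions = 2

Answer: 2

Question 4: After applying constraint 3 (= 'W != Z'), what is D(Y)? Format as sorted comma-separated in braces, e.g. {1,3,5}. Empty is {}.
Constraint 1 (V + Y = Z) on D(V)={2,4,6,7} D(Y)={2,5,8} D(Z)={2,3,4,7,8}: V {2,4,6,7}->{2,6}; Y {2,5,8}->{2,5}; Z {2,3,4,7,8}->{4,7,8}
Constraint 2 (V < W) on D(V)={2,6} D(W)={2,3,4,5,7}: W {2,3,4,5,7}->{3,4,5,7}
Constraint 3 (W != Z) on D(W)={3,4,5,7} D(Z)={4,7,8}: no change
So after constraint 3: D(Y) = {2,5}

Answer: {2,5}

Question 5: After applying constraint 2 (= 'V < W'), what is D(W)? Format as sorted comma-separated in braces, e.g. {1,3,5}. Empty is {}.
Answer: {3,4,5,7}

Derivation:
Constraint 1 (V + Y = Z) on D(V)={2,4,6,7} D(Y)={2,5,8} D(Z)={2,3,4,7,8}: V {2,4,6,7}->{2,6}; Y {2,5,8}->{2,5}; Z {2,3,4,7,8}->{4,7,8}
Constraint 2 (V < W) on D(V)={2,6} D(W)={2,3,4,5,7}: W {2,3,4,5,7}->{3,4,5,7}
So after constraint 2: D(W) = {3,4,5,7}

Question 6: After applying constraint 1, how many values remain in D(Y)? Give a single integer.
Constraint 1 (V + Y = Z) on D(V)={2,4,6,7} D(Y)={2,5,8} D(Z)={2,3,4,7,8}: V {2,4,6,7}->{2,6}; Y {2,5,8}->{2,5}; Z {2,3,4,7,8}->{4,7,8}
So after constraint 1: D(Y)={2,5}, size = 2

Answer: 2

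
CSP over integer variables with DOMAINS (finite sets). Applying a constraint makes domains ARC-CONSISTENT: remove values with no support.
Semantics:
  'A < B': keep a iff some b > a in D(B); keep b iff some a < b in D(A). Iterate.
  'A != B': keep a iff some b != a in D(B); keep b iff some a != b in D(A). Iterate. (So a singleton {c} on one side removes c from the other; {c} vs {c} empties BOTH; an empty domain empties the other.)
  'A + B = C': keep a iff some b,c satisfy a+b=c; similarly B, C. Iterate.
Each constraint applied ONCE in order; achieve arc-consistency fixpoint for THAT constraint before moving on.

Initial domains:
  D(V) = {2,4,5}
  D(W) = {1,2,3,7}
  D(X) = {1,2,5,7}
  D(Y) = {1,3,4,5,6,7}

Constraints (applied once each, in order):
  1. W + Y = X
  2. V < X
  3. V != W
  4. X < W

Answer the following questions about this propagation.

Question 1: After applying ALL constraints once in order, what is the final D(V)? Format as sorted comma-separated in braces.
Constraint 1 (W + Y = X) on D(W)={1,2,3,7} D(Y)={1,3,4,5,6,7} D(X)={1,2,5,7}: W {1,2,3,7}->{1,2,3}; Y {1,3,4,5,6,7}->{1,3,4,5,6}; X {1,2,5,7}->{2,5,7}
Constraint 2 (V < X) on D(V)={2,4,5} D(X)={2,5,7}: X {2,5,7}->{5,7}
Constraint 3 (V != W) on D(V)={2,4,5} D(W)={1,2,3}: no change
Constraint 4 (X < W) on D(X)={5,7} D(W)={1,2,3}: X {5,7}->{}; W {1,2,3}->{}
So after all 4 constraints: D(V) = {2,4,5}

Answer: {2,4,5}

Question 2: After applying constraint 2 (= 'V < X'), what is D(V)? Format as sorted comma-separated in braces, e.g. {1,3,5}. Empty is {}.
Constraint 1 (W + Y = X) on D(W)={1,2,3,7} D(Y)={1,3,4,5,6,7} D(X)={1,2,5,7}: W {1,2,3,7}->{1,2,3}; Y {1,3,4,5,6,7}->{1,3,4,5,6}; X {1,2,5,7}->{2,5,7}
Constraint 2 (V < X) on D(V)={2,4,5} D(X)={2,5,7}: X {2,5,7}->{5,7}
So after constraint 2: D(V) = {2,4,5}

Answer: {2,4,5}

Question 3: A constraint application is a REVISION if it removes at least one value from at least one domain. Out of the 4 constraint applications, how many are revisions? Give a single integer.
Constraint 1 (W + Y = X) on D(W)={1,2,3,7} D(Y)={1,3,4,5,6,7} D(X)={1,2,5,7}: W {1,2,3,7}->{1,2,3}; Y {1,3,4,5,6,7}->{1,3,4,5,6}; X {1,2,5,7}->{2,5,7} => REVISION
Constraint 2 (V < X) on D(V)={2,4,5} D(X)={2,5,7}: X {2,5,7}->{5,7} => REVISION
Constraint 3 (V != W) on D(V)={2,4,5} D(W)={1,2,3}: no change => not a revision
Constraint 4 (X < W) on D(X)={5,7} D(W)={1,2,3}: X {5,7}->{}; W {1,2,3}->{} => REVISION
Total revisions = 3

Answer: 3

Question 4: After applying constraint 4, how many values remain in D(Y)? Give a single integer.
Answer: 5

Derivation:
Constraint 1 (W + Y = X) on D(W)={1,2,3,7} D(Y)={1,3,4,5,6,7} D(X)={1,2,5,7}: W {1,2,3,7}->{1,2,3}; Y {1,3,4,5,6,7}->{1,3,4,5,6}; X {1,2,5,7}->{2,5,7}
Constraint 2 (V < X) on D(V)={2,4,5} D(X)={2,5,7}: X {2,5,7}->{5,7}
Constraint 3 (V != W) on D(V)={2,4,5} D(W)={1,2,3}: no change
Constraint 4 (X < W) on D(X)={5,7} D(W)={1,2,3}: X {5,7}->{}; W {1,2,3}->{}
So after constraint 4: D(Y)={1,3,4,5,6}, size = 5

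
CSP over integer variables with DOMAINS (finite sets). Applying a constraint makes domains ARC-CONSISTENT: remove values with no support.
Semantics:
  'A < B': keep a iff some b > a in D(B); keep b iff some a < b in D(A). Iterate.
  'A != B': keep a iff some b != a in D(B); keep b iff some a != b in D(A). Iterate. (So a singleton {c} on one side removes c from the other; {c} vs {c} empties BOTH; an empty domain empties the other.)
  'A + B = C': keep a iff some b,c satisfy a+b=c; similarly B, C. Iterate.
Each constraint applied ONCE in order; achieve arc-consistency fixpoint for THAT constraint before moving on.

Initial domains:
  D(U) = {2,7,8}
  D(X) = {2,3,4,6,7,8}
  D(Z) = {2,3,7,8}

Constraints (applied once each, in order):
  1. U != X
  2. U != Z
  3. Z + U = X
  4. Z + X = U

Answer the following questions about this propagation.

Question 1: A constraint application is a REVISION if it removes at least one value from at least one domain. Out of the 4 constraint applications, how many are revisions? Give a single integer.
Answer: 2

Derivation:
Constraint 1 (U != X) on D(U)={2,7,8} D(X)={2,3,4,6,7,8}: no change => not a revision
Constraint 2 (U != Z) on D(U)={2,7,8} D(Z)={2,3,7,8}: no change => not a revision
Constraint 3 (Z + U = X) on D(Z)={2,3,7,8} D(U)={2,7,8} D(X)={2,3,4,6,7,8}: Z {2,3,7,8}->{2}; U {2,7,8}->{2}; X {2,3,4,6,7,8}->{4} => REVISION
Constraint 4 (Z + X = U) on D(Z)={2} D(X)={4} D(U)={2}: Z {2}->{}; X {4}->{}; U {2}->{} => REVISION
Total revisions = 2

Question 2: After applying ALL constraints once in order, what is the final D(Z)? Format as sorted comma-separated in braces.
Answer: {}

Derivation:
Constraint 1 (U != X) on D(U)={2,7,8} D(X)={2,3,4,6,7,8}: no change
Constraint 2 (U != Z) on D(U)={2,7,8} D(Z)={2,3,7,8}: no change
Constraint 3 (Z + U = X) on D(Z)={2,3,7,8} D(U)={2,7,8} D(X)={2,3,4,6,7,8}: Z {2,3,7,8}->{2}; U {2,7,8}->{2}; X {2,3,4,6,7,8}->{4}
Constraint 4 (Z + X = U) on D(Z)={2} D(X)={4} D(U)={2}: Z {2}->{}; X {4}->{}; U {2}->{}
So after all 4 constraints: D(Z) = {}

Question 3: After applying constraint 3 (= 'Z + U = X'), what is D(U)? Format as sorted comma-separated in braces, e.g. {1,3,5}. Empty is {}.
Answer: {2}

Derivation:
Constraint 1 (U != X) on D(U)={2,7,8} D(X)={2,3,4,6,7,8}: no change
Constraint 2 (U != Z) on D(U)={2,7,8} D(Z)={2,3,7,8}: no change
Constraint 3 (Z + U = X) on D(Z)={2,3,7,8} D(U)={2,7,8} D(X)={2,3,4,6,7,8}: Z {2,3,7,8}->{2}; U {2,7,8}->{2}; X {2,3,4,6,7,8}->{4}
So after constraint 3: D(U) = {2}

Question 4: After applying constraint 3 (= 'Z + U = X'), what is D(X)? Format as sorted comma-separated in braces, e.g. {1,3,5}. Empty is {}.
Answer: {4}

Derivation:
Constraint 1 (U != X) on D(U)={2,7,8} D(X)={2,3,4,6,7,8}: no change
Constraint 2 (U != Z) on D(U)={2,7,8} D(Z)={2,3,7,8}: no change
Constraint 3 (Z + U = X) on D(Z)={2,3,7,8} D(U)={2,7,8} D(X)={2,3,4,6,7,8}: Z {2,3,7,8}->{2}; U {2,7,8}->{2}; X {2,3,4,6,7,8}->{4}
So after constraint 3: D(X) = {4}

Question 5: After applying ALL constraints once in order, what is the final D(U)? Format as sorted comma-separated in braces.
Constraint 1 (U != X) on D(U)={2,7,8} D(X)={2,3,4,6,7,8}: no change
Constraint 2 (U != Z) on D(U)={2,7,8} D(Z)={2,3,7,8}: no change
Constraint 3 (Z + U = X) on D(Z)={2,3,7,8} D(U)={2,7,8} D(X)={2,3,4,6,7,8}: Z {2,3,7,8}->{2}; U {2,7,8}->{2}; X {2,3,4,6,7,8}->{4}
Constraint 4 (Z + X = U) on D(Z)={2} D(X)={4} D(U)={2}: Z {2}->{}; X {4}->{}; U {2}->{}
So after all 4 constraints: D(U) = {}

Answer: {}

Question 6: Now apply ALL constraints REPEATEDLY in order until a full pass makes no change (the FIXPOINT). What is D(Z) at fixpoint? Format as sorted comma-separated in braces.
Answer: {}

Derivation:
pass 0 (initial): D(Z)={2,3,7,8}
pass 1: U {2,7,8}->{}; X {2,3,4,6,7,8}->{}; Z {2,3,7,8}->{}
pass 2: no change
Fixpoint after 2 passes: D(Z) = {}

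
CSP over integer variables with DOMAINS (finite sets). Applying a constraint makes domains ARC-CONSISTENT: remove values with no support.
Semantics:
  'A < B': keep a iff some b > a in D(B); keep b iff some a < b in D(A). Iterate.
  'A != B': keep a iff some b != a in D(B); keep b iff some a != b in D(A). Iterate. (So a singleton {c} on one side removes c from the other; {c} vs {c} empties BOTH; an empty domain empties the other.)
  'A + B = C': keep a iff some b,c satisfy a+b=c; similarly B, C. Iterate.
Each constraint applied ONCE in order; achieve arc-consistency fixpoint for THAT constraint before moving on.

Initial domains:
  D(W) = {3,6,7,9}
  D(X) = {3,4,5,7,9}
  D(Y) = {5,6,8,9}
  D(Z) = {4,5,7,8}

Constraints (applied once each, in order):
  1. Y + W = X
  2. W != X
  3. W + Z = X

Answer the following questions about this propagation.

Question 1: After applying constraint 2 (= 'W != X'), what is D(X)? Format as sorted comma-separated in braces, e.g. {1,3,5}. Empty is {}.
Constraint 1 (Y + W = X) on D(Y)={5,6,8,9} D(W)={3,6,7,9} D(X)={3,4,5,7,9}: Y {5,6,8,9}->{6}; W {3,6,7,9}->{3}; X {3,4,5,7,9}->{9}
Constraint 2 (W != X) on D(W)={3} D(X)={9}: no change
So after constraint 2: D(X) = {9}

Answer: {9}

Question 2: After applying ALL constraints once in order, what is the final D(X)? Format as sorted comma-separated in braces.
Constraint 1 (Y + W = X) on D(Y)={5,6,8,9} D(W)={3,6,7,9} D(X)={3,4,5,7,9}: Y {5,6,8,9}->{6}; W {3,6,7,9}->{3}; X {3,4,5,7,9}->{9}
Constraint 2 (W != X) on D(W)={3} D(X)={9}: no change
Constraint 3 (W + Z = X) on D(W)={3} D(Z)={4,5,7,8} D(X)={9}: W {3}->{}; Z {4,5,7,8}->{}; X {9}->{}
So after all 3 constraints: D(X) = {}

Answer: {}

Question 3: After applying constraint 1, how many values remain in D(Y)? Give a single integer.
Constraint 1 (Y + W = X) on D(Y)={5,6,8,9} D(W)={3,6,7,9} D(X)={3,4,5,7,9}: Y {5,6,8,9}->{6}; W {3,6,7,9}->{3}; X {3,4,5,7,9}->{9}
So after constraint 1: D(Y)={6}, size = 1

Answer: 1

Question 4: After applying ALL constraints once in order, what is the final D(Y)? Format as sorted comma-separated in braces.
Constraint 1 (Y + W = X) on D(Y)={5,6,8,9} D(W)={3,6,7,9} D(X)={3,4,5,7,9}: Y {5,6,8,9}->{6}; W {3,6,7,9}->{3}; X {3,4,5,7,9}->{9}
Constraint 2 (W != X) on D(W)={3} D(X)={9}: no change
Constraint 3 (W + Z = X) on D(W)={3} D(Z)={4,5,7,8} D(X)={9}: W {3}->{}; Z {4,5,7,8}->{}; X {9}->{}
So after all 3 constraints: D(Y) = {6}

Answer: {6}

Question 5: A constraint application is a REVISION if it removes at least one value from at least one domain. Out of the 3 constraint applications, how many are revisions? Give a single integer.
Constraint 1 (Y + W = X) on D(Y)={5,6,8,9} D(W)={3,6,7,9} D(X)={3,4,5,7,9}: Y {5,6,8,9}->{6}; W {3,6,7,9}->{3}; X {3,4,5,7,9}->{9} => REVISION
Constraint 2 (W != X) on D(W)={3} D(X)={9}: no change => not a revision
Constraint 3 (W + Z = X) on D(W)={3} D(Z)={4,5,7,8} D(X)={9}: W {3}->{}; Z {4,5,7,8}->{}; X {9}->{} => REVISION
Total revisions = 2

Answer: 2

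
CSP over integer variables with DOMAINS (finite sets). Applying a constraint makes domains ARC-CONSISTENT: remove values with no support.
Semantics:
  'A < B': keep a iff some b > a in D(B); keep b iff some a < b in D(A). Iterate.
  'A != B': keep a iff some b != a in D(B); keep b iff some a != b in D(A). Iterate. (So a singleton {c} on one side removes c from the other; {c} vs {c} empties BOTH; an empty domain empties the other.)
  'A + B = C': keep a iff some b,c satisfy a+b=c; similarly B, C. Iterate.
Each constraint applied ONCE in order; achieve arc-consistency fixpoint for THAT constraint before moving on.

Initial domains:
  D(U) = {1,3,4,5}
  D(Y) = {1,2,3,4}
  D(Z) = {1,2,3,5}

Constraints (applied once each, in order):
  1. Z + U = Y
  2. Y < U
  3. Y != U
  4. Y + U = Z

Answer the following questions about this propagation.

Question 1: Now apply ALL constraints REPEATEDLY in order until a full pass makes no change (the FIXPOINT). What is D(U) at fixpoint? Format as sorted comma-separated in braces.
Answer: {}

Derivation:
pass 0 (initial): D(U)={1,3,4,5}
pass 1: U {1,3,4,5}->{}; Y {1,2,3,4}->{}; Z {1,2,3,5}->{}
pass 2: no change
Fixpoint after 2 passes: D(U) = {}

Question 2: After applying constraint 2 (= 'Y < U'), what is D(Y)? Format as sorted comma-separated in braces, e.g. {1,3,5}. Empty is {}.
Answer: {2}

Derivation:
Constraint 1 (Z + U = Y) on D(Z)={1,2,3,5} D(U)={1,3,4,5} D(Y)={1,2,3,4}: Z {1,2,3,5}->{1,2,3}; U {1,3,4,5}->{1,3}; Y {1,2,3,4}->{2,3,4}
Constraint 2 (Y < U) on D(Y)={2,3,4} D(U)={1,3}: Y {2,3,4}->{2}; U {1,3}->{3}
So after constraint 2: D(Y) = {2}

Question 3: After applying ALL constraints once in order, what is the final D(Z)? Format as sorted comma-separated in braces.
Constraint 1 (Z + U = Y) on D(Z)={1,2,3,5} D(U)={1,3,4,5} D(Y)={1,2,3,4}: Z {1,2,3,5}->{1,2,3}; U {1,3,4,5}->{1,3}; Y {1,2,3,4}->{2,3,4}
Constraint 2 (Y < U) on D(Y)={2,3,4} D(U)={1,3}: Y {2,3,4}->{2}; U {1,3}->{3}
Constraint 3 (Y != U) on D(Y)={2} D(U)={3}: no change
Constraint 4 (Y + U = Z) on D(Y)={2} D(U)={3} D(Z)={1,2,3}: Y {2}->{}; U {3}->{}; Z {1,2,3}->{}
So after all 4 constraints: D(Z) = {}

Answer: {}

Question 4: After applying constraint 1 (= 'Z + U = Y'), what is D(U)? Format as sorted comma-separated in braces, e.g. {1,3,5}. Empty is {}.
Constraint 1 (Z + U = Y) on D(Z)={1,2,3,5} D(U)={1,3,4,5} D(Y)={1,2,3,4}: Z {1,2,3,5}->{1,2,3}; U {1,3,4,5}->{1,3}; Y {1,2,3,4}->{2,3,4}
So after constraint 1: D(U) = {1,3}

Answer: {1,3}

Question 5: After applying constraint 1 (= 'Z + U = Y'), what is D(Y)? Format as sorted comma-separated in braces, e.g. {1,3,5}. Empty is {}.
Answer: {2,3,4}

Derivation:
Constraint 1 (Z + U = Y) on D(Z)={1,2,3,5} D(U)={1,3,4,5} D(Y)={1,2,3,4}: Z {1,2,3,5}->{1,2,3}; U {1,3,4,5}->{1,3}; Y {1,2,3,4}->{2,3,4}
So after constraint 1: D(Y) = {2,3,4}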